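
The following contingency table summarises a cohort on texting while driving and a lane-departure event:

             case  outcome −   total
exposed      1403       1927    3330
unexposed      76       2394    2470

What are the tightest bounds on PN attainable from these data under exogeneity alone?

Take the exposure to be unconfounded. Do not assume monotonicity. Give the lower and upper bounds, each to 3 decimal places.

0.927 ≤ PN ≤ 1.000

p₁ = P(outcome | exposed) = 1403/3330 = 0.42132
p₀ = P(outcome | unexposed) = 76/2470 = 0.030769
Under exogeneity alone the bounds on PN are max{0,(p₁−p₀)/p₁} ≤ PN ≤ min{1,(1−p₀)/p₁}.
  lower = (p₁ − p₀)/p₁ = 0.39055 / 0.42132 ≈ 0.9270
  upper = min{1, (1 − p₀)/p₁} = 0.96923 / 0.42132 ≈ 2.3005 → capped at 1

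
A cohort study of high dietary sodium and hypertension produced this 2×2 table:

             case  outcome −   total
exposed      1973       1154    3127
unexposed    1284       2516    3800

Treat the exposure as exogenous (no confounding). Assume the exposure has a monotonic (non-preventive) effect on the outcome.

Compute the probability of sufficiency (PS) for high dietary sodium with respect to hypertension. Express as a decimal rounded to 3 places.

PS ≈ 0.443

p₁ = P(outcome | exposed) = 1973/3127 = 0.63096
p₀ = P(outcome | unexposed) = 1284/3800 = 0.33789
Under exogeneity and monotonicity, PS = (p₁ − p₀) / (1 − p₀).
PS = (0.63096 − 0.33789) / (1 − 0.33789) = 0.29306 / 0.66211 ≈ 0.4426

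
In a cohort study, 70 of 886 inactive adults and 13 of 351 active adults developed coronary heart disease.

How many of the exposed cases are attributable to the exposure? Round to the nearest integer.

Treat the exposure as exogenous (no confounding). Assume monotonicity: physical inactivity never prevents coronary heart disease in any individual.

about 37 cases

p₁ = P(outcome | exposed) = 70/886 = 0.079007
p₀ = P(outcome | unexposed) = 13/351 = 0.037037
PN = (p₁ − p₀)/p₁ = (0.079007 − 0.037037) / 0.079007 ≈ 0.53122.
Attributable cases ≈ PN × (exposed cases) = 0.53122 × 70 ≈ 37.19.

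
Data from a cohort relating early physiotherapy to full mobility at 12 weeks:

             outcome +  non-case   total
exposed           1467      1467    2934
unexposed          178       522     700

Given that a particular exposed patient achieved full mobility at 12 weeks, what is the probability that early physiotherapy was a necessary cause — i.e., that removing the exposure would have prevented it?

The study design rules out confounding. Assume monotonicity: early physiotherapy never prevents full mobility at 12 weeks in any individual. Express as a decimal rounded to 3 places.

PN ≈ 0.491

p₁ = P(outcome | exposed) = 1467/2934 = 0.5
p₀ = P(outcome | unexposed) = 178/700 = 0.25429
Under exogeneity and monotonicity, PN = (p₁ − p₀) / p₁.
PN = (0.5 − 0.25429) / 0.5 = 0.24571 / 0.5 ≈ 0.4914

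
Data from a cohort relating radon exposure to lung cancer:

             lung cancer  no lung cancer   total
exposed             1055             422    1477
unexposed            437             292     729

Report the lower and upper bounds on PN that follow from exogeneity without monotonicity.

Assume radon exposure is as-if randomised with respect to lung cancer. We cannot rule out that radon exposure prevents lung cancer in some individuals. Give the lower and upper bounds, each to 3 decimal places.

p₁ = P(outcome | exposed) = 1055/1477 = 0.71429
p₀ = P(outcome | unexposed) = 437/729 = 0.59945
Under exogeneity alone the bounds on PN are max{0,(p₁−p₀)/p₁} ≤ PN ≤ min{1,(1−p₀)/p₁}.
  lower = (p₁ − p₀)/p₁ = 0.11483 / 0.71429 ≈ 0.1608
  upper = min{1, (1 − p₀)/p₁} = 0.40055 / 0.71429 ≈ 0.5608

0.161 ≤ PN ≤ 0.561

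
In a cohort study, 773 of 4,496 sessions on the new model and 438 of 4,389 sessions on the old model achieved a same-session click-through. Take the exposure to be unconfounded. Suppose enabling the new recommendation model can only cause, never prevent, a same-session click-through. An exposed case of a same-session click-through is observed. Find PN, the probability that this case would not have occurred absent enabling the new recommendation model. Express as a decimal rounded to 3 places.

PN ≈ 0.420

p₁ = P(outcome | exposed) = 773/4496 = 0.17193
p₀ = P(outcome | unexposed) = 438/4389 = 0.099795
Under exogeneity and monotonicity, PN = (p₁ − p₀) / p₁.
PN = (0.17193 − 0.099795) / 0.17193 = 0.072136 / 0.17193 ≈ 0.4196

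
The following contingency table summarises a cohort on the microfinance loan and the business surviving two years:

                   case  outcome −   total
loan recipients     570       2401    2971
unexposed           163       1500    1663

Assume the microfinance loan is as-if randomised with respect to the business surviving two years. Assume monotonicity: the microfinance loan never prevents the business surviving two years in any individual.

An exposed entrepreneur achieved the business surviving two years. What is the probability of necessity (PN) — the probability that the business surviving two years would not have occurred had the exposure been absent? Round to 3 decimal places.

PN ≈ 0.489

p₁ = P(outcome | exposed) = 570/2971 = 0.19185
p₀ = P(outcome | unexposed) = 163/1663 = 0.098016
Under exogeneity and monotonicity, PN = (p₁ − p₀)/p₁.
PN = (0.19185 − 0.098016) / 0.19185 ≈ 0.4891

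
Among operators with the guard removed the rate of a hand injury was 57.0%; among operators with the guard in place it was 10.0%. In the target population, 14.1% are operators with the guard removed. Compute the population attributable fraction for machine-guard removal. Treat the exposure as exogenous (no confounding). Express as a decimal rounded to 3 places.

p₁ = 0.57, p₀ = 0.1.
Overall risk P(Y=1) = π·p₁ + (1−π)·p₀ = 0.141×0.57 + 0.859×0.1 = 0.16627.
Under exogeneity, PAF = [P(Y=1) − p₀] / P(Y=1).
PAF = (0.16627 − 0.1) / 0.16627 ≈ 0.3986

PAF ≈ 0.399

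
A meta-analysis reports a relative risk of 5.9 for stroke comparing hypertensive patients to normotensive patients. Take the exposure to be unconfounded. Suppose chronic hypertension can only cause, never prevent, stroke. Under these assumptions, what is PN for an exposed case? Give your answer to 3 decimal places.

Under exogeneity and monotonicity, PN = (RR − 1) / RR = 1 − 1/RR.
PN = (5.9 − 1) / 5.9 = 4.9 / 5.9 ≈ 0.8305

PN ≈ 0.831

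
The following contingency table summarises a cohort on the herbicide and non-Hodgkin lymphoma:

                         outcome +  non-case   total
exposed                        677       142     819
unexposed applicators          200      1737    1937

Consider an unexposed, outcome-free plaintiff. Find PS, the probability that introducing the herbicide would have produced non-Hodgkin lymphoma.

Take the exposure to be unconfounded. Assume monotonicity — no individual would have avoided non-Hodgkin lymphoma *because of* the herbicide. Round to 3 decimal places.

p₁ = P(outcome | exposed) = 677/819 = 0.82662
p₀ = P(outcome | unexposed) = 200/1937 = 0.10325
Under exogeneity and monotonicity, PS = (p₁ − p₀) / (1 − p₀).
PS = (0.82662 − 0.10325) / (1 − 0.10325) = 0.72337 / 0.89675 ≈ 0.8067

PS ≈ 0.807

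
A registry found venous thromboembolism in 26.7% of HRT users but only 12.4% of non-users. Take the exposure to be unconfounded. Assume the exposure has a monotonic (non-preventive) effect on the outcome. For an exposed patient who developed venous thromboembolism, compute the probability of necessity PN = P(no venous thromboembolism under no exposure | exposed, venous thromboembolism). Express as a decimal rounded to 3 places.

p₁ = 0.267, p₀ = 0.124.
Under exogeneity and monotonicity, PN = (p₁ − p₀) / p₁.
PN = (0.267 − 0.124) / 0.267 = 0.143 / 0.267 ≈ 0.5356

PN ≈ 0.536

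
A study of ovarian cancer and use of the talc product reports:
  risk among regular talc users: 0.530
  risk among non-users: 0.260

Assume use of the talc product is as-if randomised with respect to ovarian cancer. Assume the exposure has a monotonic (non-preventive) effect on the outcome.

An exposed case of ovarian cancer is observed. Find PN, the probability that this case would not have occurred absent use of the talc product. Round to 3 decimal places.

PN ≈ 0.509

Let p₁ = 0.53, p₀ = 0.26.
Under exogeneity and monotonicity, PN = (p₁ − p₀) / p₁.
PN = (0.53 − 0.26) / 0.53 = 0.27 / 0.53 ≈ 0.5094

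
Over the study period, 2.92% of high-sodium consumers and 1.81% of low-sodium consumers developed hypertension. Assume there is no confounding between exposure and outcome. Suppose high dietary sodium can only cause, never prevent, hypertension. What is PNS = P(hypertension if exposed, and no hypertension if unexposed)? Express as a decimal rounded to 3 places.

p₁ = 0.0292, p₀ = 0.0181.
Under exogeneity and monotonicity, PNS = p₁ − p₀.
PNS = 0.0292 − 0.0181 = 0.0111

PNS ≈ 0.011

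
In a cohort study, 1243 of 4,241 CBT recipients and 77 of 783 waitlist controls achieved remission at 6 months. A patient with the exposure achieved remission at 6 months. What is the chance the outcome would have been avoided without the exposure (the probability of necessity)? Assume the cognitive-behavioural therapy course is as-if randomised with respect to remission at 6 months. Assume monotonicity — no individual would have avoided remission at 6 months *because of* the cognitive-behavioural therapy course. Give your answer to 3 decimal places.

PN ≈ 0.664

p₁ = P(outcome | exposed) = 1243/4241 = 0.29309
p₀ = P(outcome | unexposed) = 77/783 = 0.09834
Under exogeneity and monotonicity, PN = (p₁ − p₀) / p₁.
PN = (0.29309 − 0.09834) / 0.29309 = 0.19475 / 0.29309 ≈ 0.6645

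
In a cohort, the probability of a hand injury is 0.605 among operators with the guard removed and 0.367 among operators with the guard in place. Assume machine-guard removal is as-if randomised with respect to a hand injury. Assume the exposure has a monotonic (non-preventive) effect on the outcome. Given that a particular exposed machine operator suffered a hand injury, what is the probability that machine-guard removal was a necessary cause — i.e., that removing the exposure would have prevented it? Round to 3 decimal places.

Let p₁ = 0.605, p₀ = 0.367.
Under exogeneity and monotonicity, PN = (p₁ − p₀) / p₁.
PN = (0.605 − 0.367) / 0.605 = 0.238 / 0.605 ≈ 0.3934

PN ≈ 0.393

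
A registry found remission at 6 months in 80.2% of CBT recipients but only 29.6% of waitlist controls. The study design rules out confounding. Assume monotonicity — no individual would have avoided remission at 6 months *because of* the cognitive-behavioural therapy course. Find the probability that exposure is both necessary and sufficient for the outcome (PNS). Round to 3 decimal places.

p₁ = 0.802, p₀ = 0.296.
Under exogeneity and monotonicity, PNS = p₁ − p₀.
PNS = 0.802 − 0.296 = 0.506

PNS ≈ 0.506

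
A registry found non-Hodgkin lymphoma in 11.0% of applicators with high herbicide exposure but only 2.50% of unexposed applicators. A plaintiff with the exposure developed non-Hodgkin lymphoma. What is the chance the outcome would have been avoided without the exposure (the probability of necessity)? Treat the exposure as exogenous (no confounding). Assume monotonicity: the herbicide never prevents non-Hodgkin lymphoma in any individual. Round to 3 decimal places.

p₁ = 0.11, p₀ = 0.025.
Under exogeneity and monotonicity, PN = (p₁ − p₀) / p₁.
PN = (0.11 − 0.025) / 0.11 = 0.085 / 0.11 ≈ 0.7727

PN ≈ 0.773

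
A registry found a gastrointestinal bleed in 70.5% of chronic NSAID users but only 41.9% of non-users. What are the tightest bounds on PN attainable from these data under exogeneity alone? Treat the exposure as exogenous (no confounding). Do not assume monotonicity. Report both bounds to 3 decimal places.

p₁ = 0.705, p₀ = 0.419.
Under exogeneity alone the bounds on PN are max{0,(p₁−p₀)/p₁} ≤ PN ≤ min{1,(1−p₀)/p₁}.
  lower = (p₁ − p₀)/p₁ = 0.286 / 0.705 ≈ 0.4057
  upper = min{1, (1 − p₀)/p₁} = 0.581 / 0.705 ≈ 0.8241

0.406 ≤ PN ≤ 0.824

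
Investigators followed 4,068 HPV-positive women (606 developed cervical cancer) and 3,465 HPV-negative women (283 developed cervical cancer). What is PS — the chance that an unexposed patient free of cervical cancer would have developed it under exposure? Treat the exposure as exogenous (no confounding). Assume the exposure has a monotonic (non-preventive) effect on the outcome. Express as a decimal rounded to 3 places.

PS ≈ 0.073

p₁ = P(outcome | exposed) = 606/4068 = 0.14897
p₀ = P(outcome | unexposed) = 283/3465 = 0.081674
Under exogeneity and monotonicity, PS = (p₁ − p₀) / (1 − p₀).
PS = (0.14897 − 0.081674) / (1 − 0.081674) = 0.067294 / 0.91833 ≈ 0.0733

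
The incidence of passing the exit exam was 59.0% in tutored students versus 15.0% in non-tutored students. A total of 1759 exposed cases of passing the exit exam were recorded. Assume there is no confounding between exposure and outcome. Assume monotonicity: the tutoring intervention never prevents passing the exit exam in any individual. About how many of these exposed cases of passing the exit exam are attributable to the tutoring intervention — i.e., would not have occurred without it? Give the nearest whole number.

about 1312 cases

p₁ = 0.59, p₀ = 0.15.
PN = (p₁ − p₀)/p₁ = (0.59 − 0.15) / 0.59 ≈ 0.74576.
Attributable cases ≈ PN × (exposed cases) = 0.74576 × 1759 ≈ 1311.80.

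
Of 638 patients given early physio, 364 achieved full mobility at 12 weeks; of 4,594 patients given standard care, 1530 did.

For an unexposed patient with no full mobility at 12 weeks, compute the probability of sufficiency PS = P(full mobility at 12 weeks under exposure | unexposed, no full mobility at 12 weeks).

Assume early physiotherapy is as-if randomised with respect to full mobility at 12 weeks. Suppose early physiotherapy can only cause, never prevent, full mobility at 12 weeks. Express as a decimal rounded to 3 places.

PS ≈ 0.356

p₁ = P(outcome | exposed) = 364/638 = 0.57053
p₀ = P(outcome | unexposed) = 1530/4594 = 0.33304
Under exogeneity and monotonicity, PS = (p₁ − p₀) / (1 − p₀).
PS = (0.57053 − 0.33304) / (1 − 0.33304) = 0.23749 / 0.66696 ≈ 0.3561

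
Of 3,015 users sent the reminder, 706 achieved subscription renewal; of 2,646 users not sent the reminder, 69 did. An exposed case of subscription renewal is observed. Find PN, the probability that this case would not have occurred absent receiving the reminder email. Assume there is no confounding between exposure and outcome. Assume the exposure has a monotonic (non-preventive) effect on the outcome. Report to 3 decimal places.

PN ≈ 0.889

p₁ = P(outcome | exposed) = 706/3015 = 0.23416
p₀ = P(outcome | unexposed) = 69/2646 = 0.026077
Under exogeneity and monotonicity, PN = (p₁ − p₀) / p₁.
PN = (0.23416 − 0.026077) / 0.23416 = 0.20809 / 0.23416 ≈ 0.8886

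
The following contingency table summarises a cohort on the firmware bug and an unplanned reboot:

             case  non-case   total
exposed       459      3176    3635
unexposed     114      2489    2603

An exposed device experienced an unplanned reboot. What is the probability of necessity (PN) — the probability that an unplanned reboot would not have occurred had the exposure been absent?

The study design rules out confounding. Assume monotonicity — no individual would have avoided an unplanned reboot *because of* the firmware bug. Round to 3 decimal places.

p₁ = P(outcome | exposed) = 459/3635 = 0.12627
p₀ = P(outcome | unexposed) = 114/2603 = 0.043796
Under exogeneity and monotonicity, PN = (p₁ − p₀)/p₁.
PN = (0.12627 − 0.043796) / 0.12627 ≈ 0.6532

PN ≈ 0.653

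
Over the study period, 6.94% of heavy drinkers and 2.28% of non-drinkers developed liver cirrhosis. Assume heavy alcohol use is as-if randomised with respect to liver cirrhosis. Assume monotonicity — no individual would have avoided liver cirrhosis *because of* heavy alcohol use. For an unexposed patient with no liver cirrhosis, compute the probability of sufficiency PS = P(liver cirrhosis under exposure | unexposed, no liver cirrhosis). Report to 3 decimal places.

PS ≈ 0.048

p₁ = 0.0694, p₀ = 0.0228.
Under exogeneity and monotonicity, PS = (p₁ − p₀) / (1 − p₀).
PS = (0.0694 − 0.0228) / (1 − 0.0228) = 0.0466 / 0.9772 ≈ 0.0477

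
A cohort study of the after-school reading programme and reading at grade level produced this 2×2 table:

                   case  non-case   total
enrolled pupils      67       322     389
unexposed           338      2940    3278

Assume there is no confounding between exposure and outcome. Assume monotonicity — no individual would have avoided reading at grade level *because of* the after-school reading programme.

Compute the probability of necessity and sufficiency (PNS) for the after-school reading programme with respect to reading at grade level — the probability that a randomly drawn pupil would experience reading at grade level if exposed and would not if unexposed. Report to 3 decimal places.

p₁ = P(outcome | exposed) = 67/389 = 0.17224
p₀ = P(outcome | unexposed) = 338/3278 = 0.10311
Under exogeneity and monotonicity, PNS = p₁ − p₀.
PNS = 0.17224 − 0.10311 = 0.069125

PNS ≈ 0.069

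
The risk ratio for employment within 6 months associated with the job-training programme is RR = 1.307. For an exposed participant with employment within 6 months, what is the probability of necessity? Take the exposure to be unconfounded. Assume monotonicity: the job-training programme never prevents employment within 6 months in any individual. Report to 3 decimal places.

PN ≈ 0.235

Under exogeneity and monotonicity, PN = (RR − 1) / RR = 1 − 1/RR.
PN = (1.307 − 1) / 1.307 = 0.307 / 1.307 ≈ 0.2349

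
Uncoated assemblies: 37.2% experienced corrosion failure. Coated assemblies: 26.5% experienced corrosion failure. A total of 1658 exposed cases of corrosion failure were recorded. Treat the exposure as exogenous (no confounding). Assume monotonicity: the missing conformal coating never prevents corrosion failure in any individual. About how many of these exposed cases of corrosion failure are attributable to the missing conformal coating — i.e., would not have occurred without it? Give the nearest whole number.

about 477 cases

p₁ = 0.372, p₀ = 0.265.
PN = (p₁ − p₀)/p₁ = (0.372 − 0.265) / 0.372 ≈ 0.28763.
Attributable cases ≈ PN × (exposed cases) = 0.28763 × 1658 ≈ 476.90.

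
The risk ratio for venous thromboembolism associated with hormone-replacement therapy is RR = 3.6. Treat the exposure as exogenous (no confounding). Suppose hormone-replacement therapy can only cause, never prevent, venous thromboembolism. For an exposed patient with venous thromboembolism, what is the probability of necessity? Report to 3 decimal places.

Under exogeneity and monotonicity, PN = (RR − 1) / RR = 1 − 1/RR.
PN = (3.6 − 1) / 3.6 = 2.6 / 3.6 ≈ 0.7222

PN ≈ 0.722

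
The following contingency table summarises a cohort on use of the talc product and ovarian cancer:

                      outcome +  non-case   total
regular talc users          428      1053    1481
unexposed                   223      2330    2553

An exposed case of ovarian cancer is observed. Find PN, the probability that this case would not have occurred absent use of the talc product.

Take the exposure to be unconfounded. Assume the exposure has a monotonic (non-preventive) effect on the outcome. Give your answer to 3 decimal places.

p₁ = P(outcome | exposed) = 428/1481 = 0.28899
p₀ = P(outcome | unexposed) = 223/2553 = 0.087348
Under exogeneity and monotonicity, PN = (p₁ − p₀)/p₁.
PN = (0.28899 − 0.087348) / 0.28899 ≈ 0.6978

PN ≈ 0.698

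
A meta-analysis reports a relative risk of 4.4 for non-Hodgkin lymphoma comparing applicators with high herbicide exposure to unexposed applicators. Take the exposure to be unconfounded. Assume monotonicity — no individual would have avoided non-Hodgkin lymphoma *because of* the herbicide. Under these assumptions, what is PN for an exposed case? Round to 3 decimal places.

PN ≈ 0.773

Under exogeneity and monotonicity, PN = (RR − 1) / RR = 1 − 1/RR.
PN = (4.4 − 1) / 4.4 = 3.4 / 4.4 ≈ 0.7727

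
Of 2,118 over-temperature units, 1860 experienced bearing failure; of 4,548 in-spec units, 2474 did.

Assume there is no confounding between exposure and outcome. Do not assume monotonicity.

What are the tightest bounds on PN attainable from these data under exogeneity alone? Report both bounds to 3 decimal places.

0.381 ≤ PN ≤ 0.519

p₁ = P(outcome | exposed) = 1860/2118 = 0.87819
p₀ = P(outcome | unexposed) = 2474/4548 = 0.54398
Under exogeneity alone the bounds on PN are max{0,(p₁−p₀)/p₁} ≤ PN ≤ min{1,(1−p₀)/p₁}.
  lower = (p₁ − p₀)/p₁ = 0.33421 / 0.87819 ≈ 0.3806
  upper = min{1, (1 − p₀)/p₁} = 0.45602 / 0.87819 ≈ 0.5193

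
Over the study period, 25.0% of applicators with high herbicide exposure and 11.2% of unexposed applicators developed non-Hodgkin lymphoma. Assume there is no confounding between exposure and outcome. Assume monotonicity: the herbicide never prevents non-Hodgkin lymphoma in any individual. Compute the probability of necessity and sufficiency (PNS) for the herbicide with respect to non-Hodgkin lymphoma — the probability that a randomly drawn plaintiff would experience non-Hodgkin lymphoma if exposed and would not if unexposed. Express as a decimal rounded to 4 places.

PNS ≈ 0.1380

p₁ = 0.25, p₀ = 0.112.
Under exogeneity and monotonicity, PNS = p₁ − p₀.
PNS = 0.25 − 0.112 = 0.138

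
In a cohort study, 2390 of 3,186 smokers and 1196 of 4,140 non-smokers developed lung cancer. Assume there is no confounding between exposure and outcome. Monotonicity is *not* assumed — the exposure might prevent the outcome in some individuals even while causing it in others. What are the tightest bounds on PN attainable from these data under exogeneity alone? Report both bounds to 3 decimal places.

0.615 ≤ PN ≤ 0.948

p₁ = P(outcome | exposed) = 2390/3186 = 0.75016
p₀ = P(outcome | unexposed) = 1196/4140 = 0.28889
Under exogeneity alone the bounds on PN are max{0,(p₁−p₀)/p₁} ≤ PN ≤ min{1,(1−p₀)/p₁}.
  lower = (p₁ − p₀)/p₁ = 0.46127 / 0.75016 ≈ 0.6149
  upper = min{1, (1 − p₀)/p₁} = 0.71111 / 0.75016 ≈ 0.9479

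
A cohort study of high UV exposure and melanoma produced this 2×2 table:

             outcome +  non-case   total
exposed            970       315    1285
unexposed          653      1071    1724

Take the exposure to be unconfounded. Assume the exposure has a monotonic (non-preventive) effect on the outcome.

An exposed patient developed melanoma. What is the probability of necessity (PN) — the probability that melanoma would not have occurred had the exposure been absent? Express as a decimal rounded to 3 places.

p₁ = P(outcome | exposed) = 970/1285 = 0.75486
p₀ = P(outcome | unexposed) = 653/1724 = 0.37877
Under exogeneity and monotonicity, PN = (p₁ − p₀)/p₁.
PN = (0.75486 − 0.37877) / 0.75486 ≈ 0.4982

PN ≈ 0.498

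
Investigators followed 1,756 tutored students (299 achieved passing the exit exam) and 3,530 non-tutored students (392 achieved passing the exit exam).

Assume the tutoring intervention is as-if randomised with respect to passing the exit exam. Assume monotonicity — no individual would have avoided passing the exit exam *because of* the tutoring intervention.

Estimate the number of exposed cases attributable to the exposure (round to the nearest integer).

p₁ = P(outcome | exposed) = 299/1756 = 0.17027
p₀ = P(outcome | unexposed) = 392/3530 = 0.11105
PN = (p₁ − p₀)/p₁ = (0.17027 − 0.11105) / 0.17027 ≈ 0.34782.
Attributable cases ≈ PN × (exposed cases) = 0.34782 × 299 ≈ 104.00.

about 104 cases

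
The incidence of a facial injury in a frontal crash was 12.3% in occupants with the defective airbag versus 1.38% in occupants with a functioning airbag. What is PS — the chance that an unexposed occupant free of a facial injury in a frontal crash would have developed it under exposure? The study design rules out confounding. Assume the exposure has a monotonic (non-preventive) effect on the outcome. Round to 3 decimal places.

p₁ = 0.123, p₀ = 0.0138.
Under exogeneity and monotonicity, PS = (p₁ − p₀) / (1 − p₀).
PS = (0.123 − 0.0138) / (1 − 0.0138) = 0.1092 / 0.9862 ≈ 0.1107

PS ≈ 0.111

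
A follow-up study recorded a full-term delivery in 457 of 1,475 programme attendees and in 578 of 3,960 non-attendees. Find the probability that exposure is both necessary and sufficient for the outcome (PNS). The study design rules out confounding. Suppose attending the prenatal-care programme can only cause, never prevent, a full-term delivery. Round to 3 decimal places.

PNS ≈ 0.164

p₁ = P(outcome | exposed) = 457/1475 = 0.30983
p₀ = P(outcome | unexposed) = 578/3960 = 0.14596
Under exogeneity and monotonicity, PNS = p₁ − p₀.
PNS = 0.30983 − 0.14596 = 0.16387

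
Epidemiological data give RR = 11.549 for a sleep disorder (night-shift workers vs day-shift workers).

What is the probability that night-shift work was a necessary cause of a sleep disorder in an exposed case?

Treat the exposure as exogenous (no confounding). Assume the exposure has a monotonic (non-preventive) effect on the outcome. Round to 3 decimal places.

Under exogeneity and monotonicity, PN = (RR − 1) / RR = 1 − 1/RR.
PN = (11.549 − 1) / 11.549 = 10.55 / 11.549 ≈ 0.9134

PN ≈ 0.913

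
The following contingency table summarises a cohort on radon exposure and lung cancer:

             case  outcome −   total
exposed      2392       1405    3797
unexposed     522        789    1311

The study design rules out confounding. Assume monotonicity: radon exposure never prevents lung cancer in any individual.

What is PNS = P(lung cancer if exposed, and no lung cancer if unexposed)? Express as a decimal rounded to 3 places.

p₁ = P(outcome | exposed) = 2392/3797 = 0.62997
p₀ = P(outcome | unexposed) = 522/1311 = 0.39817
Under exogeneity and monotonicity, PNS = p₁ − p₀.
PNS = 0.62997 − 0.39817 = 0.2318

PNS ≈ 0.232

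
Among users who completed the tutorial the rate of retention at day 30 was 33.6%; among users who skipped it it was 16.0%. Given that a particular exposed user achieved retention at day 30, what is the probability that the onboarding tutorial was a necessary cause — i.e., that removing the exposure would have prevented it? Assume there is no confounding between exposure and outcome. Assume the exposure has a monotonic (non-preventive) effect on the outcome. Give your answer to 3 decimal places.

p₁ = 0.336, p₀ = 0.16.
Under exogeneity and monotonicity, PN = (p₁ − p₀) / p₁.
PN = (0.336 − 0.16) / 0.336 = 0.176 / 0.336 ≈ 0.5238

PN ≈ 0.524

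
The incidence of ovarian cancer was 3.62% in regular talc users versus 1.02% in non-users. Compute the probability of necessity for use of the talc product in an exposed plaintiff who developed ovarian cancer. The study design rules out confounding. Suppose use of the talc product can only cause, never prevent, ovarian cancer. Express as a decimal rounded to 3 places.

p₁ = 0.0362, p₀ = 0.0102.
Under exogeneity and monotonicity, PN = (p₁ − p₀) / p₁.
PN = (0.0362 − 0.0102) / 0.0362 = 0.026 / 0.0362 ≈ 0.7182

PN ≈ 0.718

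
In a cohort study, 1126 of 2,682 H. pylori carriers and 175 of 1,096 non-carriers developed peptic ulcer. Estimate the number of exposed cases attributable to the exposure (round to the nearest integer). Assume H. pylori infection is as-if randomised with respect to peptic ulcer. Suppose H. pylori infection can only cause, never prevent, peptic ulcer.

about 698 cases

p₁ = P(outcome | exposed) = 1126/2682 = 0.41984
p₀ = P(outcome | unexposed) = 175/1096 = 0.15967
PN = (p₁ − p₀)/p₁ = (0.41984 − 0.15967) / 0.41984 ≈ 0.61968.
Attributable cases ≈ PN × (exposed cases) = 0.61968 × 1126 ≈ 697.76.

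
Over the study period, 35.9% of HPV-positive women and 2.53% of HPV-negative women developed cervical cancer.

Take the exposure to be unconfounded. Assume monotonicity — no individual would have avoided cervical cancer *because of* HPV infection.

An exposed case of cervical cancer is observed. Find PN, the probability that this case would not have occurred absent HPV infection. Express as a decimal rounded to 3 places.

p₁ = 0.359, p₀ = 0.0253.
Under exogeneity and monotonicity, PN = (p₁ − p₀) / p₁.
PN = (0.359 − 0.0253) / 0.359 = 0.3337 / 0.359 ≈ 0.9295

PN ≈ 0.930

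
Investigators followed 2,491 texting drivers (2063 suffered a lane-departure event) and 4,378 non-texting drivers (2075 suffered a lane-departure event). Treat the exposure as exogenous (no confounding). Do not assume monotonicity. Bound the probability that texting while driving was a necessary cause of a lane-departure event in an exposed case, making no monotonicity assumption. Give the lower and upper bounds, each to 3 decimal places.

0.428 ≤ PN ≤ 0.635

p₁ = P(outcome | exposed) = 2063/2491 = 0.82818
p₀ = P(outcome | unexposed) = 2075/4378 = 0.47396
Under exogeneity alone the bounds on PN are max{0,(p₁−p₀)/p₁} ≤ PN ≤ min{1,(1−p₀)/p₁}.
  lower = (p₁ − p₀)/p₁ = 0.35422 / 0.82818 ≈ 0.4277
  upper = min{1, (1 − p₀)/p₁} = 0.52604 / 0.82818 ≈ 0.6352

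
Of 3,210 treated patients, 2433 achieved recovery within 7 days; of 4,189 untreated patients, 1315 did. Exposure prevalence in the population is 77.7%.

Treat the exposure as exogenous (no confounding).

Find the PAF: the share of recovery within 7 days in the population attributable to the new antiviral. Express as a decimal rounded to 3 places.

p₁ = P(outcome | exposed) = 2433/3210 = 0.75794
p₀ = P(outcome | unexposed) = 1315/4189 = 0.31392
Overall risk P(Y=1) = π·p₁ + (1−π)·p₀ = 0.777×0.75794 + 0.223×0.31392 = 0.65893.
Under exogeneity, PAF = [P(Y=1) − p₀] / P(Y=1).
PAF = (0.65893 − 0.31392) / 0.65893 ≈ 0.5236

PAF ≈ 0.524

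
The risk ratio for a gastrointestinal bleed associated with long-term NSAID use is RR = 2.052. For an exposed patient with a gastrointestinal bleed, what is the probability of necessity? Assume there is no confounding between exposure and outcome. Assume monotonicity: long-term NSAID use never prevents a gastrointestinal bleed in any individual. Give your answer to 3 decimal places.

Under exogeneity and monotonicity, PN = (RR − 1) / RR = 1 − 1/RR.
PN = (2.052 − 1) / 2.052 = 1.052 / 2.052 ≈ 0.5127

PN ≈ 0.513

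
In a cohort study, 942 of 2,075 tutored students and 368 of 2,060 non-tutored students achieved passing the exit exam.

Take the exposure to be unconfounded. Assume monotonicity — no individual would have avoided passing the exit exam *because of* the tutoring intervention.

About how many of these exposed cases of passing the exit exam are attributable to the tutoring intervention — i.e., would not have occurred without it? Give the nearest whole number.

p₁ = P(outcome | exposed) = 942/2075 = 0.45398
p₀ = P(outcome | unexposed) = 368/2060 = 0.17864
PN = (p₁ − p₀)/p₁ = (0.45398 − 0.17864) / 0.45398 ≈ 0.60650.
Attributable cases ≈ PN × (exposed cases) = 0.60650 × 942 ≈ 571.32.

about 571 cases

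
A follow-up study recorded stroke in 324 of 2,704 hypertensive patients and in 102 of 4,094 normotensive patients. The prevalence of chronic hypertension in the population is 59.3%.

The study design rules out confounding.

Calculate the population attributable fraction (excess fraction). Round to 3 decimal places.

p₁ = P(outcome | exposed) = 324/2704 = 0.11982
p₀ = P(outcome | unexposed) = 102/4094 = 0.024915
Overall risk P(Y=1) = π·p₁ + (1−π)·p₀ = 0.593×0.11982 + 0.407×0.024915 = 0.081195.
Under exogeneity, PAF = [P(Y=1) − p₀] / P(Y=1).
PAF = (0.081195 − 0.024915) / 0.081195 ≈ 0.6932

PAF ≈ 0.693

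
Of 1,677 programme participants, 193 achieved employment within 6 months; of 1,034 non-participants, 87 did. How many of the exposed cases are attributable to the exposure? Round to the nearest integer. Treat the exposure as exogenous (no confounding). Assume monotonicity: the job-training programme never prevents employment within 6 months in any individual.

about 52 cases

p₁ = P(outcome | exposed) = 193/1677 = 0.11509
p₀ = P(outcome | unexposed) = 87/1034 = 0.084139
PN = (p₁ − p₀)/p₁ = (0.11509 − 0.084139) / 0.11509 ≈ 0.26890.
Attributable cases ≈ PN × (exposed cases) = 0.26890 × 193 ≈ 51.90.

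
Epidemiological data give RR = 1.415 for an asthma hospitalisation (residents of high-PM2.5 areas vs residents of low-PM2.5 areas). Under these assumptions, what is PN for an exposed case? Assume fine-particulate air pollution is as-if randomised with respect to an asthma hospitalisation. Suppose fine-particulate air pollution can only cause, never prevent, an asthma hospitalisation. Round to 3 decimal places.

PN ≈ 0.293

Under exogeneity and monotonicity, PN = (RR − 1) / RR = 1 − 1/RR.
PN = (1.415 − 1) / 1.415 = 0.415 / 1.415 ≈ 0.2933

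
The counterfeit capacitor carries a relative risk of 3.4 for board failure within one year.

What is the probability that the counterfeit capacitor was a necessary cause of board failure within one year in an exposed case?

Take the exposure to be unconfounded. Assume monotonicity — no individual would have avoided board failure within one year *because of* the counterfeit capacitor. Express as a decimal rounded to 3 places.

PN ≈ 0.706

Under exogeneity and monotonicity, PN = (RR − 1) / RR = 1 − 1/RR.
PN = (3.4 − 1) / 3.4 = 2.4 / 3.4 ≈ 0.7059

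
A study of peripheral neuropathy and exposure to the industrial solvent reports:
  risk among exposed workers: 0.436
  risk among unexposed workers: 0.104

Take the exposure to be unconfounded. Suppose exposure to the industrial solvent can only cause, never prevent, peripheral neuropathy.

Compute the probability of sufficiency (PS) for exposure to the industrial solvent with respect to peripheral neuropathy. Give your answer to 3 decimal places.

Let p₁ = 0.436, p₀ = 0.104.
Under exogeneity and monotonicity, PS = (p₁ − p₀) / (1 − p₀).
PS = (0.436 − 0.104) / (1 − 0.104) = 0.332 / 0.896 ≈ 0.3705

PS ≈ 0.371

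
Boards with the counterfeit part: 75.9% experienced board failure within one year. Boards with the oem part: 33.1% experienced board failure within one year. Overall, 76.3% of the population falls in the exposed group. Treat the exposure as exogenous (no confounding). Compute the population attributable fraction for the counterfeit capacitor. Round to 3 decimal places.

p₁ = 0.759, p₀ = 0.331.
Overall risk P(Y=1) = π·p₁ + (1−π)·p₀ = 0.763×0.759 + 0.237×0.331 = 0.65756.
Under exogeneity, PAF = [P(Y=1) − p₀] / P(Y=1).
PAF = (0.65756 − 0.331) / 0.65756 ≈ 0.4966

PAF ≈ 0.497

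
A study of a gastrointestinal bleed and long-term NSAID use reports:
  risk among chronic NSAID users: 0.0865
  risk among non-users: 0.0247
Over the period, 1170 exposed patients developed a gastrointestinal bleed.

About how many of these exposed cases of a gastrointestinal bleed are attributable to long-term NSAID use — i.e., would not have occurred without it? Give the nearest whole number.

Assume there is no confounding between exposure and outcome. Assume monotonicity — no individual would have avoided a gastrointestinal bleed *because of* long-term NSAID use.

about 836 cases

Let p₁ = 0.0865, p₀ = 0.0247.
PN = (p₁ − p₀)/p₁ = (0.0865 − 0.0247) / 0.0865 ≈ 0.71445.
Attributable cases ≈ PN × (exposed cases) = 0.71445 × 1170 ≈ 835.91.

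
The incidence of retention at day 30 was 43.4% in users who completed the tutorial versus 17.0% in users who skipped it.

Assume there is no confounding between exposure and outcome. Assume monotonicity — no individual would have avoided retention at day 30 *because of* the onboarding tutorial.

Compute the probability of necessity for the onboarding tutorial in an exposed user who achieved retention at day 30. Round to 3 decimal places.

PN ≈ 0.608

p₁ = 0.434, p₀ = 0.17.
Under exogeneity and monotonicity, PN = (p₁ − p₀) / p₁.
PN = (0.434 − 0.17) / 0.434 = 0.264 / 0.434 ≈ 0.6083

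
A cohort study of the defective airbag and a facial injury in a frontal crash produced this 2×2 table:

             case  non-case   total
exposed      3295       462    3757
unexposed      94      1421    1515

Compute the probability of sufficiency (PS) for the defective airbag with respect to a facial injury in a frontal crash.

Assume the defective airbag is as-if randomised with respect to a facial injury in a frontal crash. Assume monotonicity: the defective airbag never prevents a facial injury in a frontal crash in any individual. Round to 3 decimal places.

p₁ = P(outcome | exposed) = 3295/3757 = 0.87703
p₀ = P(outcome | unexposed) = 94/1515 = 0.062046
Under exogeneity and monotonicity, PS = (p₁ − p₀) / (1 − p₀).
PS = (0.87703 − 0.062046) / (1 − 0.062046) = 0.81498 / 0.93795 ≈ 0.8689

PS ≈ 0.869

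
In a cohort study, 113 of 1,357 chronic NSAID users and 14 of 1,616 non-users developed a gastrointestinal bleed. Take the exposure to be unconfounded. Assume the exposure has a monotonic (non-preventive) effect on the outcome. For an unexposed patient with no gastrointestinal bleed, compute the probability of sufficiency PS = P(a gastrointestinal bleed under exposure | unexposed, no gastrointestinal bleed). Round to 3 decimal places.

p₁ = P(outcome | exposed) = 113/1357 = 0.083272
p₀ = P(outcome | unexposed) = 14/1616 = 0.0086634
Under exogeneity and monotonicity, PS = (p₁ − p₀) / (1 − p₀).
PS = (0.083272 − 0.0086634) / (1 − 0.0086634) = 0.074609 / 0.99134 ≈ 0.0753

PS ≈ 0.075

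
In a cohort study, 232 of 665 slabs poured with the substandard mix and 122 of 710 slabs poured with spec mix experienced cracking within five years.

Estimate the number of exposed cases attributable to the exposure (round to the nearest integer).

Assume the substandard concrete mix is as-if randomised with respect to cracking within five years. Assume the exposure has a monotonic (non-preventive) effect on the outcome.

p₁ = P(outcome | exposed) = 232/665 = 0.34887
p₀ = P(outcome | unexposed) = 122/710 = 0.17183
PN = (p₁ − p₀)/p₁ = (0.34887 − 0.17183) / 0.34887 ≈ 0.50747.
Attributable cases ≈ PN × (exposed cases) = 0.50747 × 232 ≈ 117.73.

about 118 cases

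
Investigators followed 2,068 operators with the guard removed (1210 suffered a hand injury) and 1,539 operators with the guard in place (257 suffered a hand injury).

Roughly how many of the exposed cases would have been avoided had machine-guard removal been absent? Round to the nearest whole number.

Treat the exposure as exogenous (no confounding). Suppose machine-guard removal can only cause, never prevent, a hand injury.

p₁ = P(outcome | exposed) = 1210/2068 = 0.58511
p₀ = P(outcome | unexposed) = 257/1539 = 0.16699
PN = (p₁ − p₀)/p₁ = (0.58511 − 0.16699) / 0.58511 ≈ 0.71460.
Attributable cases ≈ PN × (exposed cases) = 0.71460 × 1210 ≈ 864.66.

about 865 cases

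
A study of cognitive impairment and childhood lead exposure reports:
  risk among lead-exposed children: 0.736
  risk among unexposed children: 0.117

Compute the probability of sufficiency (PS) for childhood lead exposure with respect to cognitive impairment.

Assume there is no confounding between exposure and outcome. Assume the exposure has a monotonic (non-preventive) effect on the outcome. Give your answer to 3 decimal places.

PS ≈ 0.701

Let p₁ = 0.736, p₀ = 0.117.
Under exogeneity and monotonicity, PS = (p₁ − p₀) / (1 − p₀).
PS = (0.736 − 0.117) / (1 − 0.117) = 0.619 / 0.883 ≈ 0.7010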